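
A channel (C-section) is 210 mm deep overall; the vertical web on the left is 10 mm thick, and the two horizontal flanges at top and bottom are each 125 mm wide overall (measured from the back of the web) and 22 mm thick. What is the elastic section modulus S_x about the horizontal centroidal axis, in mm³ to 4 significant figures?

S_x ≈ 5.013 × 10⁵ mm³

Split into non-overlapping primitives; take the origin at the lower-left of the bounding box.
Web: 10 × 210, A = 2 100 mm², y = 105 mm, Ī = 7 717 500 mm⁴.
Top flange (beyond web): 115 × 22, A = 2 530 mm², y = 199 mm, Ī = 102 043 mm⁴.
Bottom flange (beyond web): 115 × 22, A = 2 530 mm², y = 11 mm, Ī = 102 043 mm⁴.
By symmetry the centroid is at mid-height, ȳ = 105 mm.
Transfer each piece to the horizontal centroidal axis using Ī + A·d² with d = y − 105:
  web: d = 0 mm → contributes +7 717 500 mm⁴
  top flange (beyond web): d = 94 mm → contributes +22 457 123 mm⁴
  bottom flange (beyond web): d = -94 mm → contributes +22 457 123 mm⁴
Total I = 52 631 747 mm⁴.
Extreme fibre distance c = 105 mm; S = I/c = 501 255 mm³.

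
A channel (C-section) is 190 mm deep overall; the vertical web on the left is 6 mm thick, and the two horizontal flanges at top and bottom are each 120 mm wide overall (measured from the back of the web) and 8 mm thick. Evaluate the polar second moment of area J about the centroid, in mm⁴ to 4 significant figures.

Break the section into simple shapes (no overlaps), measuring from the bottom-left corner of the bounding box.
Web: 6 × 190, A = 1 140 mm², y = 95 mm, Ī = 3 429 500 mm⁴.
Top flange (beyond web): 114 × 8, A = 912 mm², y = 186 mm, Ī = 4 864 mm⁴.
Bottom flange (beyond web): 114 × 8, A = 912 mm², y = 4 mm, Ī = 4 864 mm⁴.
By symmetry the centroid is at mid-height, ȳ = 95 mm.
Transfer each piece to the centroidal x-axis using Ī + A·d² with d = y − 95:
  web: d = 0 mm → contributes +3 429 500 mm⁴
  top flange (beyond web): d = 91 mm → contributes +7 557 136 mm⁴
  bottom flange (beyond web): d = -91 mm → contributes +7 557 136 mm⁴
Total I = 18 543 772 mm⁴.
For the y-axis: x̄ = 39.9231 mm.
Repeating about the centroidal y-axis gives I_y = 4 504 350 mm⁴.
Polar second moment: J = I_x + I_y = 23 048 122 mm⁴.

J ≈ 2.305 × 10⁷ mm⁴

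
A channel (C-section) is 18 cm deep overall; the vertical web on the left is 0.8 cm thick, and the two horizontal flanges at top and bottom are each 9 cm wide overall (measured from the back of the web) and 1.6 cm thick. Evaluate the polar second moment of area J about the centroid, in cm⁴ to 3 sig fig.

Decompose the section into non-overlapping parts with the origin at the bottom-left of its bounding rectangle.
Web: 0.8 × 18, A = 14.4 cm², y = 9 cm, Ī = 388.8 cm⁴.
Top flange (beyond web): 8.2 × 1.6, A = 13.12 cm², y = 17.2 cm, Ī = 2.7989 cm⁴.
Bottom flange (beyond web): 8.2 × 1.6, A = 13.12 cm², y = 0.8 cm, Ī = 2.7989 cm⁴.
By symmetry the centroid is at mid-height, ȳ = 9 cm.
Transfer each piece to the centroidal x-axis using Ī + A·d² with d = y − 9:
  web: d = 0 cm → contributes +388.8 cm⁴
  top flange (beyond web): d = 8.2 cm → contributes +884.99 cm⁴
  bottom flange (beyond web): d = -8.2 cm → contributes +884.99 cm⁴
Total I = 2158.8 cm⁴.
For the y-axis: x̄ = 3.3055 cm.
Repeating about the centroidal y-axis gives I_y = 336.08 cm⁴.
Polar second moment: J = I_x + I_y = 2494.9 cm⁴.

J ≈ 2490 cm⁴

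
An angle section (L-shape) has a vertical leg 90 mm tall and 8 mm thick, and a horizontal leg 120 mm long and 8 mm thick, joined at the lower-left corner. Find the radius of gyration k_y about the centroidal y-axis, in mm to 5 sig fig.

k_y ≈ 38.357 mm

Treat the section as a set of non-overlapping primitives; coordinates are from the bounding-box lower-left.
Vertical leg: 8 × 90, A = 720 mm², x = 4 mm, Ī = 3 840 mm⁴.
Horizontal leg (remainder): 112 × 8, A = 896 mm², x = 64 mm, Ī = 936618.7 mm⁴.
Centroid: x̄ = ΣA·x / ΣA = 37.26733 mm.
Transfer each piece to the centroidal y-axis using Ī + A·d² with d = x − 37.26733:
  vertical leg: d = -33.26733 mm → contributes +800674.8 mm⁴
  horizontal leg (remainder): d = 26.73267 mm → contributes +1 576 932 mm⁴
Total I = 2 377 607 mm⁴.
Radius of gyration: k = √(I/A) = √(2 377 607 / 1 616) = 38.35742 mm.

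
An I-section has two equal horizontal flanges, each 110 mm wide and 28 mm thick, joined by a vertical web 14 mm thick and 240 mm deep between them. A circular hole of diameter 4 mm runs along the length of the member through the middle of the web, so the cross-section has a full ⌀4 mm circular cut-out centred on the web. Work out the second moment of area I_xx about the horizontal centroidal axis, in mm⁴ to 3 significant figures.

Split into non-overlapping primitives; take the origin at the lower-left of the bounding box.
Bottom flange: 110 × 28, A = 3 080 mm², y = 14 mm, Ī = 201 227 mm⁴.
Web: 14 × 240, A = 3 360 mm², y = 148 mm, Ī = 16 128 000 mm⁴.
Top flange: 110 × 28, A = 3 080 mm², y = 282 mm, Ī = 201 227 mm⁴.
Hole (subtracted): ⌀4, A = 12.566 mm², y = 148 mm, Ī = 12.566 mm⁴.
By symmetry the centroid is at mid-height, ȳ = 148 mm.
Transfer each piece to the horizontal centroidal axis using Ī + A·d² with d = y − 148:
  bottom flange: d = -134 mm → contributes +55 505 707 mm⁴
  web: d = 0 mm → contributes +16 128 000 mm⁴
  top flange: d = 134 mm → contributes +55 505 707 mm⁴
  hole: d = 0 mm → contributes −12.566 mm⁴
Total I = 127 139 401 mm⁴.

I_xx ≈ 1.27 × 10⁸ mm⁴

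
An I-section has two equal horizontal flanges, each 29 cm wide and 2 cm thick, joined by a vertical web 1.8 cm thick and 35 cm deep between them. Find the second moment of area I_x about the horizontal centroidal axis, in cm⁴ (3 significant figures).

I_x ≈ 4.62 × 10⁴ cm⁴

Decompose the section into non-overlapping parts with the origin at the bottom-left of its bounding rectangle.
Bottom flange: 29 × 2, A = 58 cm², y = 1 cm, Ī = 19.333 cm⁴.
Web: 1.8 × 35, A = 63 cm², y = 19.5 cm, Ī = 6431.3 cm⁴.
Top flange: 29 × 2, A = 58 cm², y = 38 cm, Ī = 19.333 cm⁴.
By symmetry the centroid is at mid-height, ȳ = 19.5 cm.
Transfer each piece to the horizontal centroidal axis using Ī + A·d² with d = y − 19.5:
  bottom flange: d = -18.5 cm → contributes +19 870 cm⁴
  web: d = 0 cm → contributes +6431.3 cm⁴
  top flange: d = 18.5 cm → contributes +19 870 cm⁴
Total I = 46 171 cm⁴.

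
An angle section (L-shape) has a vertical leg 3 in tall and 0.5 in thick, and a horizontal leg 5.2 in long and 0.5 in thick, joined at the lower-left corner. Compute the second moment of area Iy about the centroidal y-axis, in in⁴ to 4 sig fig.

Treat the section as a set of non-overlapping primitives; coordinates are from the bounding-box lower-left.
Vertical leg: 0.5 × 3, A = 1.5 in², x = 0.25 in, Ī = 0.03125 in⁴.
Horizontal leg (remainder): 4.7 × 0.5, A = 2.35 in², x = 2.85 in, Ī = 4.32596 in⁴.
Centroid: x̄ = ΣA·x / ΣA = 1.83701 in.
Transfer each piece to the centroidal y-axis using Ī + A·d² with d = x − 1.83701:
  vertical leg: d = -1.58701 in → contributes +3.80917 in⁴
  horizontal leg (remainder): d = 1.01299 in → contributes +6.73739 in⁴
Total I = 10.5466 in⁴.

Iy ≈ 10.55 in⁴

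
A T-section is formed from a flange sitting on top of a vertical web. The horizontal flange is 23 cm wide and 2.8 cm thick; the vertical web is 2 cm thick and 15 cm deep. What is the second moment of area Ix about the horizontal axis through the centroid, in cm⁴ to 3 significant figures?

Break the section into simple shapes (no overlaps), measuring from the bottom-left corner of the bounding box.
Flange: 23 × 2.8, A = 64.4 cm², y = 16.4 cm, Ī = 42.075 cm⁴.
Web: 2 × 15, A = 30 cm², y = 7.5 cm, Ī = 562.5 cm⁴.
Centroid: ȳ = ΣA·y / ΣA = 13.572 cm.
Transfer each piece to the horizontal axis through the centroid using Ī + A·d² with d = y − 13.572:
  flange: d = 2.8284 cm → contributes +557.26 cm⁴
  web: d = -6.0716 cm → contributes +1668.4 cm⁴
Total I = 2225.7 cm⁴.

Ix ≈ 2230 cm⁴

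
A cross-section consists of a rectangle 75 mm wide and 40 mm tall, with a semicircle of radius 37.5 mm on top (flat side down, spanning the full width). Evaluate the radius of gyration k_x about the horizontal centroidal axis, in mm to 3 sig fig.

Decompose the section into non-overlapping parts with the origin at the bottom-left of its bounding rectangle.
Rectangular body: 75 × 40, A = 3 000 mm², y = 20 mm, Ī = 400 000 mm⁴.
Semicircular cap: semicircle r = 37.5, A = 2208.9 mm², y = 55.915 mm, Ī = 217 049 mm⁴.
Centroid: ȳ = ΣA·y / ΣA = 35.231 mm.
Transfer each piece to the horizontal centroidal axis using Ī + A·d² with d = y − 35.231:
  rectangular body: d = -15.231 mm → contributes +1 095 909 mm⁴
  semicircular cap: d = 20.685 mm → contributes +1 162 178 mm⁴
Total I = 2 258 087 mm⁴.
Radius of gyration: k = √(I/A) = √(2 258 087 / 5208.9) = 20.821 mm.

k_x ≈ 20.8 mm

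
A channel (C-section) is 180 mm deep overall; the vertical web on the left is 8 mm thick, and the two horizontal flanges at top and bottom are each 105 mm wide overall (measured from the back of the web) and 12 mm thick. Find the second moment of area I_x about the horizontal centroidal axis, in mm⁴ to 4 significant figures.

Split into non-overlapping primitives; take the origin at the lower-left of the bounding box.
Web: 8 × 180, A = 1 440 mm², y = 90 mm, Ī = 3 888 000 mm⁴.
Top flange (beyond web): 97 × 12, A = 1 164 mm², y = 174 mm, Ī = 13 968 mm⁴.
Bottom flange (beyond web): 97 × 12, A = 1 164 mm², y = 6 mm, Ī = 13 968 mm⁴.
By symmetry the centroid is at mid-height, ȳ = 90 mm.
Transfer each piece to the horizontal centroidal axis using Ī + A·d² with d = y − 90:
  web: d = 0 mm → contributes +3 888 000 mm⁴
  top flange (beyond web): d = 84 mm → contributes +8 227 152 mm⁴
  bottom flange (beyond web): d = -84 mm → contributes +8 227 152 mm⁴
Total I = 20 342 304 mm⁴.

I_x ≈ 2.034 × 10⁷ mm⁴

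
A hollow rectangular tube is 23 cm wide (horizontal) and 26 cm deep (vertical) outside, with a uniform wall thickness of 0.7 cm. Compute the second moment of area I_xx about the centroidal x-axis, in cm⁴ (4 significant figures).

I_xx ≈ 6891 cm⁴

Split into non-overlapping primitives; take the origin at the lower-left of the bounding box.
Outer rectangle: 23 × 26, A = 598 cm², y = 13 cm, Ī = 33687.3 cm⁴.
Inner void (subtracted): 21.6 × 24.6, A = 531.36 cm², y = 13 cm, Ī = 26796.5 cm⁴.
By symmetry the centroid is at mid-height, ȳ = 13 cm.
All pieces are centred on the centroidal x-axis, so I = ΣĪ (holes subtracted) = 6890.85 cm⁴.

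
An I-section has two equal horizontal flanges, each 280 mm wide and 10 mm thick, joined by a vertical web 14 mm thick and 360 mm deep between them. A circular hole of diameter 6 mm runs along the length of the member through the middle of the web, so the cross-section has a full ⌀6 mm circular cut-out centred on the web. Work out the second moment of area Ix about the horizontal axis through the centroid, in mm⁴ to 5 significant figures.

Treat the section as a set of non-overlapping primitives; coordinates are from the bounding-box lower-left.
Bottom flange: 280 × 10, A = 2 800 mm², y = 5 mm, Ī = 23333.33 mm⁴.
Web: 14 × 360, A = 5 040 mm², y = 190 mm, Ī = 54 432 000 mm⁴.
Top flange: 280 × 10, A = 2 800 mm², y = 375 mm, Ī = 23333.33 mm⁴.
Hole (subtracted): ⌀6, A = 28.27433 mm², y = 190 mm, Ī = 63.61725 mm⁴.
By symmetry the centroid is at mid-height, ȳ = 190 mm.
Transfer each piece to the horizontal axis through the centroid using Ī + A·d² with d = y − 190:
  bottom flange: d = -185 mm → contributes +95 853 333 mm⁴
  web: d = 0 mm → contributes +54 432 000 mm⁴
  top flange: d = 185 mm → contributes +95 853 333 mm⁴
  hole: d = 0 mm → contributes −63.61725 mm⁴
Total I = 246 138 603 mm⁴.

Ix ≈ 2.4614 × 10⁸ mm⁴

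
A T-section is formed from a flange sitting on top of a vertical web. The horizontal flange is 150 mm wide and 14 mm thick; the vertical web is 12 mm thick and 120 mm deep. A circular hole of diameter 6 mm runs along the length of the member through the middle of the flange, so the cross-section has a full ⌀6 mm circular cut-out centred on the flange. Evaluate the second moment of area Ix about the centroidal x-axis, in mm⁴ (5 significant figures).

Ix ≈ 5.5757 × 10⁶ mm⁴

Split into non-overlapping primitives; take the origin at the lower-left of the bounding box.
Flange: 150 × 14, A = 2 100 mm², y = 127 mm, Ī = 34 300 mm⁴.
Web: 12 × 120, A = 1 440 mm², y = 60 mm, Ī = 1 728 000 mm⁴.
Hole (subtracted): ⌀6, A = 28.27433 mm², y = 127 mm, Ī = 63.61725 mm⁴.
Centroid: ȳ = ΣA·y / ΣA = 99.52633 mm.
Transfer each piece to the centroidal x-axis using Ī + A·d² with d = y − 99.52633:
  flange: d = 27.47367 mm → contributes +1 619 386 mm⁴
  web: d = -39.52633 mm → contributes +3 977 756 mm⁴
  hole: d = 27.47367 mm → contributes −21405.16 mm⁴
Total I = 5 575 736 mm⁴.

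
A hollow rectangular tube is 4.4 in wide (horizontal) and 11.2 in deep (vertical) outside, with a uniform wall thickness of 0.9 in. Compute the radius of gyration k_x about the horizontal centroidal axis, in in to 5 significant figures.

k_x ≈ 3.6734 in

Decompose the section into non-overlapping parts with the origin at the bottom-left of its bounding rectangle.
Outer rectangle: 4.4 × 11.2, A = 49.28 in², y = 5.6 in, Ī = 515.1403 in⁴.
Inner void (subtracted): 2.6 × 9.4, A = 24.44 in², y = 5.6 in, Ī = 179.9599 in⁴.
By symmetry the centroid is at mid-height, ȳ = 5.6 in.
All pieces are centred on the horizontal centroidal axis, so I = ΣĪ (holes subtracted) = 335.1804 in⁴.
Radius of gyration: k = √(I/A) = √(335.1804 / 24.84) = 3.67336 in.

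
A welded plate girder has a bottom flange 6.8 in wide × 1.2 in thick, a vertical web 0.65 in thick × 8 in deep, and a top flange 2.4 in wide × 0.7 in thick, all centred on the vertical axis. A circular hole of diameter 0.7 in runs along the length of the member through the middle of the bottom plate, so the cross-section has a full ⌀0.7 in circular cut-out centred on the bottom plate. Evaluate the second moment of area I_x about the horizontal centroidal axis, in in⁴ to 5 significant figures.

Treat the section as a set of non-overlapping primitives; coordinates are from the bounding-box lower-left.
Bottom plate: 6.8 × 1.2, A = 8.16 in², y = 0.6 in, Ī = 0.9792 in⁴.
Web plate: 0.65 × 8, A = 5.2 in², y = 5.2 in, Ī = 27.73333 in⁴.
Top plate: 2.4 × 0.7, A = 1.68 in², y = 9.55 in, Ī = 0.0686 in⁴.
Hole (subtracted): ⌀0.7, A = 0.3848451 in², y = 0.6 in, Ī = 0.01178588 in⁴.
Centroid: ȳ = ΣA·y / ΣA = 3.258177 in.
Transfer each piece to the horizontal centroidal axis using Ī + A·d² with d = y − 3.258177:
  bottom plate: d = -2.658177 in → contributes +58.637 in⁴
  web plate: d = 1.941823 in → contributes +47.34085 in⁴
  top plate: d = 6.291823 in → contributes +66.57482 in⁴
  hole: d = -2.658177 in → contributes −2.731065 in⁴
Total I = 169.8216 in⁴.

I_x ≈ 169.82 in⁴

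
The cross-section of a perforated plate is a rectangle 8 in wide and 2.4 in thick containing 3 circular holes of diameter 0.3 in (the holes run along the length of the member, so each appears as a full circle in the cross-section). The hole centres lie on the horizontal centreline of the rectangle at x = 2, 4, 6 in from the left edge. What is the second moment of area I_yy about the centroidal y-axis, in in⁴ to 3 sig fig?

I_yy ≈ 102 in⁴

Decompose the section into non-overlapping parts with the origin at the bottom-left of its bounding rectangle.
Plate: 8 × 2.4, A = 19.2 in², x = 4 in, Ī = 102.4 in⁴.
Hole 1 (subtracted): ⌀0.3, A = 0.070686 in², x = 2 in, Ī = 0.00039761 in⁴.
Hole 2 (subtracted): ⌀0.3, A = 0.070686 in², x = 4 in, Ī = 0.00039761 in⁴.
Hole 3 (subtracted): ⌀0.3, A = 0.070686 in², x = 6 in, Ī = 0.00039761 in⁴.
By symmetry the centroid is at mid-width, x̄ = 4 in.
Transfer each piece to the centroidal y-axis using Ī + A·d² with d = x − 4:
  plate: d = 0 in → contributes +102.4 in⁴
  hole 1: d = -2 in → contributes −0.28314 in⁴
  hole 2: d = 0 in → contributes −0.00039761 in⁴
  hole 3: d = 2 in → contributes −0.28314 in⁴
Total I = 101.83 in⁴.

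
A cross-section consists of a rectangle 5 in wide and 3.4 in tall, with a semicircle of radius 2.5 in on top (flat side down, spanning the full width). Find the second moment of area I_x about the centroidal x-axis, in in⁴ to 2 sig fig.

I_x ≈ 68 in⁴

Treat the section as a set of non-overlapping primitives; coordinates are from the bounding-box lower-left.
Rectangular body: 5 × 3.4, A = 17 in², y = 1.7 in, Ī = 16.38 in⁴.
Semicircular cap: semicircle r = 2.5, A = 9.817 in², y = 4.461 in, Ī = 4.287 in⁴.
Centroid: ȳ = ΣA·y / ΣA = 2.711 in.
Transfer each piece to the centroidal x-axis using Ī + A·d² with d = y − 2.711:
  rectangular body: d = -1.011 in → contributes +33.74 in⁴
  semicircular cap: d = 1.75 in → contributes +34.36 in⁴
Total I = 68.11 in⁴.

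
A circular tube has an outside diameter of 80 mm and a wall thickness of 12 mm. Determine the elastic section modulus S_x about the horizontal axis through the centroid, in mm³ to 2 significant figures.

S_x ≈ 3.8 × 10⁴ mm³

Treat the section as a set of non-overlapping primitives; coordinates are from the bounding-box lower-left.
Outer circle: ⌀80, A = 5 027 mm², y = 40 mm, Ī = 2 010 619 mm⁴.
Bore (subtracted): ⌀56, A = 2 463 mm², y = 40 mm, Ī = 482 750 mm⁴.
By symmetry the centroid is at mid-height, ȳ = 40 mm.
All pieces are centred on the horizontal axis through the centroid, so I = ΣĪ (holes subtracted) = 1 527 870 mm⁴.
Extreme fibre distance c = 40 mm; S = I/c = 38 197 mm³.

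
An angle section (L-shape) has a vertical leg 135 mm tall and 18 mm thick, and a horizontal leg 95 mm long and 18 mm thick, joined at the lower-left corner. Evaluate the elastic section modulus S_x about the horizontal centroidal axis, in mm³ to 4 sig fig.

Break the section into simple shapes (no overlaps), measuring from the bottom-left corner of the bounding box.
Vertical leg: 18 × 135, A = 2 430 mm², y = 67.5 mm, Ī = 3 690 563 mm⁴.
Horizontal leg (remainder): 77 × 18, A = 1 386 mm², y = 9 mm, Ī = 37 422 mm⁴.
Centroid: ȳ = ΣA·y / ΣA = 46.2524 mm.
Transfer each piece to the horizontal centroidal axis using Ī + A·d² with d = y − 46.2524:
  vertical leg: d = 21.2476 mm → contributes +4 787 616 mm⁴
  horizontal leg (remainder): d = -37.2524 mm → contributes +1 960 827 mm⁴
Total I = 6 748 443 mm⁴.
Extreme fibre distance c = 88.7476 mm; S = I/c = 76040.8 mm³.

S_x ≈ 7.604 × 10⁴ mm³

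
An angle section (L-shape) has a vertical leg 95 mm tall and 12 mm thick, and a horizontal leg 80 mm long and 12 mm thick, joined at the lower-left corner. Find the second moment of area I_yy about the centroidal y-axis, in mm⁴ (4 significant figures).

Break the section into simple shapes (no overlaps), measuring from the bottom-left corner of the bounding box.
Vertical leg: 12 × 95, A = 1 140 mm², x = 6 mm, Ī = 13 680 mm⁴.
Horizontal leg (remainder): 68 × 12, A = 816 mm², x = 46 mm, Ī = 314 432 mm⁴.
Centroid: x̄ = ΣA·x / ΣA = 22.6871 mm.
Transfer each piece to the centroidal y-axis using Ī + A·d² with d = x − 22.6871:
  vertical leg: d = -16.6871 mm → contributes +331 124 mm⁴
  horizontal leg (remainder): d = 23.3129 mm → contributes +757 920 mm⁴
Total I = 1 089 045 mm⁴.

I_yy ≈ 1.089 × 10⁶ mm⁴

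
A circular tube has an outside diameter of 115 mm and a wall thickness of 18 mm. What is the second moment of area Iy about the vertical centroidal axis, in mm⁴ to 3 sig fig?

Decompose the section into non-overlapping parts with the origin at the bottom-left of its bounding rectangle.
Outer circle: ⌀115, A = 10 387 mm², x = 57.5 mm, Ī = 8 585 414 mm⁴.
Bore (subtracted): ⌀79, A = 4901.7 mm², x = 57.5 mm, Ī = 1 911 958 mm⁴.
By symmetry the centroid is at mid-width, x̄ = 57.5 mm.
All pieces are centred on the vertical centroidal axis, so I = ΣĪ (holes subtracted) = 6 673 457 mm⁴.

Iy ≈ 6.67 × 10⁶ mm⁴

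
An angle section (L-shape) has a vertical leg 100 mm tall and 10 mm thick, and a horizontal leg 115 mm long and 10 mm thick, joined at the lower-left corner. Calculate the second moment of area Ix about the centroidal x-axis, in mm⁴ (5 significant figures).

Ix ≈ 1.8793 × 10⁶ mm⁴

Decompose the section into non-overlapping parts with the origin at the bottom-left of its bounding rectangle.
Vertical leg: 10 × 100, A = 1 000 mm², y = 50 mm, Ī = 833333.3 mm⁴.
Horizontal leg (remainder): 105 × 10, A = 1 050 mm², y = 5 mm, Ī = 8 750 mm⁴.
Centroid: ȳ = ΣA·y / ΣA = 26.95122 mm.
Transfer each piece to the centroidal x-axis using Ī + A·d² with d = y − 26.95122:
  vertical leg: d = 23.04878 mm → contributes +1 364 580 mm⁴
  horizontal leg (remainder): d = -21.95122 mm → contributes +514698.8 mm⁴
Total I = 1 879 278 mm⁴.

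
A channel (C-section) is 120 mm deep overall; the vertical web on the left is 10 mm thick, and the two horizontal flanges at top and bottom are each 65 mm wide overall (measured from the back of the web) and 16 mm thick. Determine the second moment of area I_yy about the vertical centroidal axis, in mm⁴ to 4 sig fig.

Break the section into simple shapes (no overlaps), measuring from the bottom-left corner of the bounding box.
Web: 10 × 120, A = 1 200 mm², x = 5 mm, Ī = 10 000 mm⁴.
Top flange (beyond web): 55 × 16, A = 880 mm², x = 37.5 mm, Ī = 221 833 mm⁴.
Bottom flange (beyond web): 55 × 16, A = 880 mm², x = 37.5 mm, Ī = 221 833 mm⁴.
Centroid: x̄ = ΣA·x / ΣA = 24.3243 mm.
Transfer each piece to the vertical centroidal axis using Ī + A·d² with d = x − 24.3243:
  web: d = -19.3243 mm → contributes +458 115 mm⁴
  top flange (beyond web): d = 13.1757 mm → contributes +374 600 mm⁴
  bottom flange (beyond web): d = 13.1757 mm → contributes +374 600 mm⁴
Total I = 1 207 315 mm⁴.

I_yy ≈ 1.207 × 10⁶ mm⁴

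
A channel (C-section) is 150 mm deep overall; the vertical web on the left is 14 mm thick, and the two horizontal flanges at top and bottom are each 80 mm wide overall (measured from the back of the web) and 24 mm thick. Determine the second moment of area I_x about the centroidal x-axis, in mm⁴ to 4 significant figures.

I_x ≈ 1.666 × 10⁷ mm⁴

Break the section into simple shapes (no overlaps), measuring from the bottom-left corner of the bounding box.
Web: 14 × 150, A = 2 100 mm², y = 75 mm, Ī = 3 937 500 mm⁴.
Top flange (beyond web): 66 × 24, A = 1 584 mm², y = 138 mm, Ī = 76 032 mm⁴.
Bottom flange (beyond web): 66 × 24, A = 1 584 mm², y = 12 mm, Ī = 76 032 mm⁴.
By symmetry the centroid is at mid-height, ȳ = 75 mm.
Transfer each piece to the centroidal x-axis using Ī + A·d² with d = y − 75:
  web: d = 0 mm → contributes +3 937 500 mm⁴
  top flange (beyond web): d = 63 mm → contributes +6 362 928 mm⁴
  bottom flange (beyond web): d = -63 mm → contributes +6 362 928 mm⁴
Total I = 16 663 356 mm⁴.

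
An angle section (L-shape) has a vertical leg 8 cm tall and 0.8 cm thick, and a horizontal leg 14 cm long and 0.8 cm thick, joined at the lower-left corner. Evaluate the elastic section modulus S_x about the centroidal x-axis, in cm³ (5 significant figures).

Decompose the section into non-overlapping parts with the origin at the bottom-left of its bounding rectangle.
Vertical leg: 0.8 × 8, A = 6.4 cm², y = 4 cm, Ī = 34.13333 cm⁴.
Horizontal leg (remainder): 13.2 × 0.8, A = 10.56 cm², y = 0.4 cm, Ī = 0.5632 cm⁴.
Centroid: ȳ = ΣA·y / ΣA = 1.758491 cm.
Transfer each piece to the centroidal x-axis using Ī + A·d² with d = y − 1.758491:
  vertical leg: d = 2.241509 cm → contributes +66.28927 cm⁴
  horizontal leg (remainder): d = -1.358491 cm → contributes +20.05164 cm⁴
Total I = 86.34091 cm⁴.
Extreme fibre distance c = 6.241509 cm; S = I/c = 13.83334 cm³.

S_x ≈ 13.833 cm³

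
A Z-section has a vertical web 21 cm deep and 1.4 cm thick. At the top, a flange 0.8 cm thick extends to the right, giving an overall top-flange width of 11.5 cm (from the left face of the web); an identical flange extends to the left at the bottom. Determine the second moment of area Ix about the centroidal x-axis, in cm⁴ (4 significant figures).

Split into non-overlapping primitives; take the origin at the lower-left of the bounding box.
Web: 1.4 × 21, A = 29.4 cm², y = 10.5 cm, Ī = 1080.45 cm⁴.
Top flange (beyond web): 10.1 × 0.8, A = 8.08 cm², y = 20.6 cm, Ī = 0.430933 cm⁴.
Bottom flange (beyond web): 10.1 × 0.8, A = 8.08 cm², y = 0.4 cm, Ī = 0.430933 cm⁴.
Centroid: ȳ = ΣA·y / ΣA = 10.5 cm.
Transfer each piece to the centroidal x-axis using Ī + A·d² with d = y − 10.5:
  web: d = 0 cm → contributes +1080.45 cm⁴
  top flange (beyond web): d = 10.1 cm → contributes +824.672 cm⁴
  bottom flange (beyond web): d = -10.1 cm → contributes +824.672 cm⁴
Total I = 2729.79 cm⁴.

Ix ≈ 2730 cm⁴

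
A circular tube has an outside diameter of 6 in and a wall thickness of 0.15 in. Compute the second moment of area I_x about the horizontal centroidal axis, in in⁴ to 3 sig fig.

Split into non-overlapping primitives; take the origin at the lower-left of the bounding box.
Outer circle: ⌀6, A = 28.274 in², y = 3 in, Ī = 63.617 in⁴.
Bore (subtracted): ⌀5.7, A = 25.518 in², y = 3 in, Ī = 51.817 in⁴.
By symmetry the centroid is at mid-height, ȳ = 3 in.
All pieces are centred on the horizontal centroidal axis, so I = ΣĪ (holes subtracted) = 11.801 in⁴.

I_x ≈ 11.8 in⁴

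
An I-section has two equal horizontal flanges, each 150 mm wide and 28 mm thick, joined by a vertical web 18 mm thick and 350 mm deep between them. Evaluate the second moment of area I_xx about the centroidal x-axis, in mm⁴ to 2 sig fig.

Split into non-overlapping primitives; take the origin at the lower-left of the bounding box.
Bottom flange: 150 × 28, A = 4 200 mm², y = 14 mm, Ī = 274 400 mm⁴.
Web: 18 × 350, A = 6 300 mm², y = 203 mm, Ī = 64 312 500 mm⁴.
Top flange: 150 × 28, A = 4 200 mm², y = 392 mm, Ī = 274 400 mm⁴.
By symmetry the centroid is at mid-height, ȳ = 203 mm.
Transfer each piece to the centroidal x-axis using Ī + A·d² with d = y − 203:
  bottom flange: d = -189 mm → contributes +150 302 600 mm⁴
  web: d = 0 mm → contributes +64 312 500 mm⁴
  top flange: d = 189 mm → contributes +150 302 600 mm⁴
Total I = 364 917 700 mm⁴.

I_xx ≈ 3.6 × 10⁸ mm⁴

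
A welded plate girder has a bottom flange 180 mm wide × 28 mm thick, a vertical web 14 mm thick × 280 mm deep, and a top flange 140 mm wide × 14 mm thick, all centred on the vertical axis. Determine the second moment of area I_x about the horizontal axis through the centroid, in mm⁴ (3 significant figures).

I_x ≈ 1.66 × 10⁸ mm⁴

Treat the section as a set of non-overlapping primitives; coordinates are from the bounding-box lower-left.
Bottom plate: 180 × 28, A = 5 040 mm², y = 14 mm, Ī = 329 280 mm⁴.
Web plate: 14 × 280, A = 3 920 mm², y = 168 mm, Ī = 25 610 667 mm⁴.
Top plate: 140 × 14, A = 1 960 mm², y = 315 mm, Ī = 32 013 mm⁴.
Centroid: ȳ = ΣA·y / ΣA = 123.31 mm.
Transfer each piece to the horizontal axis through the centroid using Ī + A·d² with d = y − 123.31:
  bottom plate: d = -109.31 mm → contributes +60 548 065 mm⁴
  web plate: d = 44.692 mm → contributes +33 440 484 mm⁴
  top plate: d = 191.69 mm → contributes +72 054 057 mm⁴
Total I = 166 042 606 mm⁴.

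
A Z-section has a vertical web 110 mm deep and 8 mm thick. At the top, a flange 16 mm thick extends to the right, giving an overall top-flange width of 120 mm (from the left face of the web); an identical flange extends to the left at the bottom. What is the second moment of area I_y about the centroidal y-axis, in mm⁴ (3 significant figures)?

Break the section into simple shapes (no overlaps), measuring from the bottom-left corner of the bounding box.
Web: 8 × 110, A = 880 mm², x = 116 mm, Ī = 4693.3 mm⁴.
Top flange (beyond web): 112 × 16, A = 1 792 mm², x = 176 mm, Ī = 1 873 237 mm⁴.
Bottom flange (beyond web): 112 × 16, A = 1 792 mm², x = 56 mm, Ī = 1 873 237 mm⁴.
Centroid: x̄ = ΣA·x / ΣA = 116 mm.
Transfer each piece to the centroidal y-axis using Ī + A·d² with d = x − 116:
  web: d = 0 mm → contributes +4693.3 mm⁴
  top flange (beyond web): d = 60 mm → contributes +8 324 437 mm⁴
  bottom flange (beyond web): d = -60 mm → contributes +8 324 437 mm⁴
Total I = 16 653 568 mm⁴.

I_y ≈ 1.67 × 10⁷ mm⁴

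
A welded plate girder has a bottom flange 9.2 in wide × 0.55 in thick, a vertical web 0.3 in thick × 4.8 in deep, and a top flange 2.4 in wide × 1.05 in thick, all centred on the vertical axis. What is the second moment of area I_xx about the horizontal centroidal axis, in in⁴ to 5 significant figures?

I_xx ≈ 56.679 in⁴

Treat the section as a set of non-overlapping primitives; coordinates are from the bounding-box lower-left.
Bottom plate: 9.2 × 0.55, A = 5.06 in², y = 0.275 in, Ī = 0.1275542 in⁴.
Web plate: 0.3 × 4.8, A = 1.44 in², y = 2.95 in, Ī = 2.7648 in⁴.
Top plate: 2.4 × 1.05, A = 2.52 in², y = 5.875 in, Ī = 0.231525 in⁴.
Centroid: ȳ = ΣA·y / ΣA = 2.266574 in.
Transfer each piece to the horizontal centroidal axis using Ī + A·d² with d = y − 2.266574:
  bottom plate: d = -1.991574 in → contributes +20.19738 in⁴
  web plate: d = 0.6834257 in → contributes +3.437382 in⁴
  top plate: d = 3.608426 in → contributes +33.04378 in⁴
Total I = 56.67854 in⁴.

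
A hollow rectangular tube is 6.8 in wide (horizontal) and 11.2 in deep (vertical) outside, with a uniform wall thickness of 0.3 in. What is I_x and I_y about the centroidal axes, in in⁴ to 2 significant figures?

Decompose the section into non-overlapping parts with the origin at the bottom-left of its bounding rectangle.
Outer rectangle: 6.8 × 11.2, A = 76.16 in², y = 5.6 in, Ī = 796.1 in⁴.
Inner void (subtracted): 6.2 × 10.6, A = 65.72 in², y = 5.6 in, Ī = 615.4 in⁴.
By symmetry the centroid is at mid-height, ȳ = 5.6 in.
All pieces are centred on the centroidal x-axis, so I = ΣĪ (holes subtracted) = 180.8 in⁴.
Repeating about the centroidal y-axis gives I_y = 82.95 in⁴.

I_x ≈ 180 in⁴, I_y ≈ 83 in⁴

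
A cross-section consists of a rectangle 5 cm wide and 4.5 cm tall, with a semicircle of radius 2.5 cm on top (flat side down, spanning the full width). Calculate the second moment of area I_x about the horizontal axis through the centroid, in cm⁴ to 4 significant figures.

Split into non-overlapping primitives; take the origin at the lower-left of the bounding box.
Rectangular body: 5 × 4.5, A = 22.5 cm², y = 2.25 cm, Ī = 37.9688 cm⁴.
Semicircular cap: semicircle r = 2.5, A = 9.81748 cm², y = 5.56103 cm, Ī = 4.28738 cm⁴.
Centroid: ȳ = ΣA·y / ΣA = 3.25583 cm.
Transfer each piece to the horizontal axis through the centroid using Ī + A·d² with d = y − 3.25583:
  rectangular body: d = -1.00583 cm → contributes +60.732 cm⁴
  semicircular cap: d = 2.3052 cm → contributes +56.4569 cm⁴
Total I = 117.189 cm⁴.

I_x ≈ 117.2 cm⁴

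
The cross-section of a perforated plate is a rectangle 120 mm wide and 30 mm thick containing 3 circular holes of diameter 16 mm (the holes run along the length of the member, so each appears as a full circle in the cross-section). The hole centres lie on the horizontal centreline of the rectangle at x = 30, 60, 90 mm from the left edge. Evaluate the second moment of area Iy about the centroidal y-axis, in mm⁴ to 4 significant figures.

Break the section into simple shapes (no overlaps), measuring from the bottom-left corner of the bounding box.
Plate: 120 × 30, A = 3 600 mm², x = 60 mm, Ī = 4 320 000 mm⁴.
Hole 1 (subtracted): ⌀16, A = 201.062 mm², x = 30 mm, Ī = 3216.99 mm⁴.
Hole 2 (subtracted): ⌀16, A = 201.062 mm², x = 60 mm, Ī = 3216.99 mm⁴.
Hole 3 (subtracted): ⌀16, A = 201.062 mm², x = 90 mm, Ī = 3216.99 mm⁴.
By symmetry the centroid is at mid-width, x̄ = 60 mm.
Transfer each piece to the centroidal y-axis using Ī + A·d² with d = x − 60:
  plate: d = 0 mm → contributes +4 320 000 mm⁴
  hole 1: d = -30 mm → contributes −184 173 mm⁴
  hole 2: d = 0 mm → contributes −3216.99 mm⁴
  hole 3: d = 30 mm → contributes −184 173 mm⁴
Total I = 3 948 438 mm⁴.

Iy ≈ 3.948 × 10⁶ mm⁴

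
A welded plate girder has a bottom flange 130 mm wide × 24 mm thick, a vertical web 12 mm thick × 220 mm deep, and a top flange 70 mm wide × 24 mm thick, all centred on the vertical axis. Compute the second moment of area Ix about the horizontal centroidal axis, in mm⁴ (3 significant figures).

Ix ≈ 7.82 × 10⁷ mm⁴

Split into non-overlapping primitives; take the origin at the lower-left of the bounding box.
Bottom plate: 130 × 24, A = 3 120 mm², y = 12 mm, Ī = 149 760 mm⁴.
Web plate: 12 × 220, A = 2 640 mm², y = 134 mm, Ī = 10 648 000 mm⁴.
Top plate: 70 × 24, A = 1 680 mm², y = 256 mm, Ī = 80 640 mm⁴.
Centroid: ȳ = ΣA·y / ΣA = 110.39 mm.
Transfer each piece to the horizontal centroidal axis using Ī + A·d² with d = y − 110.39:
  bottom plate: d = -98.387 mm → contributes +30 351 425 mm⁴
  web plate: d = 23.613 mm → contributes +12 119 983 mm⁴
  top plate: d = 145.61 mm → contributes +35 701 878 mm⁴
Total I = 78 173 285 mm⁴.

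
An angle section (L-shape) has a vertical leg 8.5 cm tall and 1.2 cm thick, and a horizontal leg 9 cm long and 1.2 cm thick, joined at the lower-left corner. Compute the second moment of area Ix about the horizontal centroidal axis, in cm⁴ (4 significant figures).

Decompose the section into non-overlapping parts with the origin at the bottom-left of its bounding rectangle.
Vertical leg: 1.2 × 8.5, A = 10.2 cm², y = 4.25 cm, Ī = 61.4125 cm⁴.
Horizontal leg (remainder): 7.8 × 1.2, A = 9.36 cm², y = 0.6 cm, Ī = 1.1232 cm⁴.
Centroid: ȳ = ΣA·y / ΣA = 2.50337 cm.
Transfer each piece to the horizontal centroidal axis using Ī + A·d² with d = y − 2.50337:
  vertical leg: d = 1.74663 cm → contributes +92.5297 cm⁴
  horizontal leg (remainder): d = -1.90337 cm → contributes +35.0329 cm⁴
Total I = 127.563 cm⁴.

Ix ≈ 127.6 cm⁴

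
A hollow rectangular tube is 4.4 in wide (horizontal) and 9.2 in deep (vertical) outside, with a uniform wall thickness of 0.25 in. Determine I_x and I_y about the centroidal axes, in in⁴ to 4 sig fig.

Treat the section as a set of non-overlapping primitives; coordinates are from the bounding-box lower-left.
Outer rectangle: 4.4 × 9.2, A = 40.48 in², y = 4.6 in, Ī = 285.519 in⁴.
Inner void (subtracted): 3.9 × 8.7, A = 33.93 in², y = 4.6 in, Ī = 214.013 in⁴.
By symmetry the centroid is at mid-height, ȳ = 4.6 in.
All pieces are centred on the centroidal x-axis, so I = ΣĪ (holes subtracted) = 71.5055 in⁴.
Repeating about the centroidal y-axis gives I_y = 22.3015 in⁴.

I_x ≈ 71.51 in⁴, I_y ≈ 22.30 in⁴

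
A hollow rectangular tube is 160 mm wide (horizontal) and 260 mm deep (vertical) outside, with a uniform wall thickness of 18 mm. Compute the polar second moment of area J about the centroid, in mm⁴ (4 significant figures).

Split into non-overlapping primitives; take the origin at the lower-left of the bounding box.
Outer rectangle: 160 × 260, A = 41 600 mm², y = 130 mm, Ī = 234 346 667 mm⁴.
Inner void (subtracted): 124 × 224, A = 27 776 mm², y = 130 mm, Ī = 116 140 715 mm⁴.
By symmetry the centroid is at mid-height, ȳ = 130 mm.
All pieces are centred on the centroidal x-axis, so I = ΣĪ (holes subtracted) = 118 205 952 mm⁴.
Repeating about the centroidal y-axis gives I_y = 53 156 352 mm⁴.
Polar second moment: J = I_x + I_y = 171 362 304 mm⁴.

J ≈ 1.714 × 10⁸ mm⁴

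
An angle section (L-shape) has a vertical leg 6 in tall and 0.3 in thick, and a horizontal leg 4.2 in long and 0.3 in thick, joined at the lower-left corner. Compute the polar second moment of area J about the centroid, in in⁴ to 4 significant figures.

J ≈ 15.79 in⁴

Split into non-overlapping primitives; take the origin at the lower-left of the bounding box.
Vertical leg: 0.3 × 6, A = 1.8 in², y = 3 in, Ī = 5.4 in⁴.
Horizontal leg (remainder): 3.9 × 0.3, A = 1.17 in², y = 0.15 in, Ī = 0.008775 in⁴.
Centroid: ȳ = ΣA·y / ΣA = 1.87727 in.
Transfer each piece to the centroidal x-axis using Ī + A·d² with d = y − 1.87727:
  vertical leg: d = 1.12273 in → contributes +7.66893 in⁴
  horizontal leg (remainder): d = -1.72727 in → contributes +3.49944 in⁴
Total I = 11.1684 in⁴.
For the y-axis: x̄ = 0.977273 in.
Repeating about the centroidal y-axis gives I_y = 4.62357 in⁴.
Polar second moment: J = I_x + I_y = 15.7919 in⁴.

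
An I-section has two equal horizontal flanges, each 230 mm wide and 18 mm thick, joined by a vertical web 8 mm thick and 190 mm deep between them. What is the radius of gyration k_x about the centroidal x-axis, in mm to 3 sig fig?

k_x ≈ 98.1 mm

Treat the section as a set of non-overlapping primitives; coordinates are from the bounding-box lower-left.
Bottom flange: 230 × 18, A = 4 140 mm², y = 9 mm, Ī = 111 780 mm⁴.
Web: 8 × 190, A = 1 520 mm², y = 113 mm, Ī = 4 572 667 mm⁴.
Top flange: 230 × 18, A = 4 140 mm², y = 217 mm, Ī = 111 780 mm⁴.
By symmetry the centroid is at mid-height, ȳ = 113 mm.
Transfer each piece to the centroidal x-axis using Ī + A·d² with d = y − 113:
  bottom flange: d = -104 mm → contributes +44 890 020 mm⁴
  web: d = 0 mm → contributes +4 572 667 mm⁴
  top flange: d = 104 mm → contributes +44 890 020 mm⁴
Total I = 94 352 707 mm⁴.
Radius of gyration: k = √(I/A) = √(94 352 707 / 9 800) = 98.121 mm.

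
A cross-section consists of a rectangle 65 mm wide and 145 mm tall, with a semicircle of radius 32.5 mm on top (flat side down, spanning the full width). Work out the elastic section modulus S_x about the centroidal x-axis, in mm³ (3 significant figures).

Decompose the section into non-overlapping parts with the origin at the bottom-left of its bounding rectangle.
Rectangular body: 65 × 145, A = 9 425 mm², y = 72.5 mm, Ī = 16 513 385 mm⁴.
Semicircular cap: semicircle r = 32.5, A = 1659.2 mm², y = 158.79 mm, Ī = 122 452 mm⁴.
Centroid: ȳ = ΣA·y / ΣA = 85.417 mm.
Transfer each piece to the centroidal x-axis using Ī + A·d² with d = y − 85.417:
  rectangular body: d = -12.917 mm → contributes +18 085 937 mm⁴
  semicircular cap: d = 73.376 mm → contributes +9 055 500 mm⁴
Total I = 27 141 438 mm⁴.
Extreme fibre distance c = 92.083 mm; S = I/c = 294 750 mm³.

S_x ≈ 2.95 × 10⁵ mm³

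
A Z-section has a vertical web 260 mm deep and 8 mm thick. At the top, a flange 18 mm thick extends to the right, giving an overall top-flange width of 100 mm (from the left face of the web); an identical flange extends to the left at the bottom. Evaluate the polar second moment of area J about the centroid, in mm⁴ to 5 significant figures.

J ≈ 7.0925 × 10⁷ mm⁴

Decompose the section into non-overlapping parts with the origin at the bottom-left of its bounding rectangle.
Web: 8 × 260, A = 2 080 mm², y = 130 mm, Ī = 11 717 333 mm⁴.
Top flange (beyond web): 92 × 18, A = 1 656 mm², y = 251 mm, Ī = 44 712 mm⁴.
Bottom flange (beyond web): 92 × 18, A = 1 656 mm², y = 9 mm, Ī = 44 712 mm⁴.
Centroid: ȳ = ΣA·y / ΣA = 130 mm.
Transfer each piece to the centroidal x-axis using Ī + A·d² with d = y − 130:
  web: d = 0 mm → contributes +11 717 333 mm⁴
  top flange (beyond web): d = 121 mm → contributes +24 290 208 mm⁴
  bottom flange (beyond web): d = -121 mm → contributes +24 290 208 mm⁴
Total I = 60 297 749 mm⁴.
For the y-axis: x̄ = 96 mm.
Repeating about the centroidal y-axis gives I_y = 10 627 157 mm⁴.
Polar second moment: J = I_x + I_y = 70 924 907 mm⁴.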